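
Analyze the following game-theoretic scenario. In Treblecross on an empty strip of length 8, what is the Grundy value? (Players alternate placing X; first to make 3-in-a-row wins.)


Treblecross: place X on empty cells; 3-in-a-row wins.
Playing within two cells of an existing X lets the opponent win at once, so sensible play treats the cells i-2..i+2 around each X as dead. The player left with no safe cell loses, so this is a normal-play take-away game on strips of safe cells.
Placing X at cell i (0-indexed) of a strip of k safe cells leaves independent strips of sizes max(0, i-2) and max(0, k-i-3). Hence G(k) = mex{ G(max(0,i-2)) XOR G(max(0,k-i-3)) : 0 <= i < k }, with G(0) = 0.
G(1): splits (0,0):0^0=0 -> mex({0}) = 1
G(2): splits (0,0):0^0=0 -> mex({0}) = 1
G(3): splits (0,0):0^0=0 -> mex({0}) = 1
G(4): splits (0,1):0^1=1 (0,0):0^0=0 -> mex({0, 1}) = 2
G(5): splits (0,2):0^1=1 (0,1):0^1=1 (0,0):0^0=0 -> mex({0, 1}) = 2
G(6) = mex({1}) = 0
G(7) = mex({0, 1, 2}) = 3
G(8) = mex({0, 1, 2}) = 3
Therefore G(8) = 3.

3


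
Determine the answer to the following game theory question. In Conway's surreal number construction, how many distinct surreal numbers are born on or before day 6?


Day 0: {|} = 0 is born. Count = 1.
Day n: the number of surreal numbers born by day n is 2^(n+1) - 1.
By day 0: 2^1 - 1 = 1
By day 1: 2^2 - 1 = 3
By day 2: 2^3 - 1 = 7
By day 3: 2^4 - 1 = 15
By day 4: 2^5 - 1 = 31
By day 5: 2^6 - 1 = 63
By day 6: 2^7 - 1 = 127
By day 6: 127 surreal numbers.

127


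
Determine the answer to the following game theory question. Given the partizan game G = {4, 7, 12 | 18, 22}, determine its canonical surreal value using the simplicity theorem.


Left options: {4, 7, 12}, max = 12
Right options: {18, 22}, min = 18
All options are numbers and max(Left) < min(Right), so by the simplicity theorem the value is the simplest (earliest-born) number strictly between 12 and 18.
Integers 13 through 17 all lie strictly between 12 and 18.
Among integers, the simplest (lowest birthday = smallest |n|; 0 is born on day 0, +-n on day n) is 13.
No non-integer in the interval can be simpler: if x is a non-integer in the interval, then floor(x) or ceil(x) also lies in the interval (the interval contains an integer), and both are proper prefixes of x's sign expansion, i.e. born earlier. So the game value is 13.
Game value = 13

13


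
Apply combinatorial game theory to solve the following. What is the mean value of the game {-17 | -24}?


Game = {-17 | -24}, a switch {a | b} with numbers a > b.
Its thermograph has left wall a - t and right wall b + t, which meet at t = (a - b)/2, where both equal (a + b)/2. So the mast (mean value) is at (a + b)/2.
Mean = (-17 + (-24))/2 = -41/2 = -41/2

-41/2


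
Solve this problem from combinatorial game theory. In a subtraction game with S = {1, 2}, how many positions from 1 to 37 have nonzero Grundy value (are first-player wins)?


Subtraction set S = {1, 2}, so G(n) = n mod 3.
G(n) = 0 when n is a multiple of 3.
Multiples of 3 in [1, 37]: 12
N-positions (nonzero Grundy) = 37 - 12 = 25

25


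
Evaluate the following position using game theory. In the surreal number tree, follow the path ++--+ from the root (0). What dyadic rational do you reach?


Sign expansion: ++--+
Rule: track bounds (lo, hi), initially (-inf, +inf). On '+', the current value becomes lo and we move to the simplest number in (value, hi): value + 1 if hi = +inf, otherwise the midpoint (value + hi)/2. On '-', the current value becomes hi and we move to value - 1 if lo = -inf, otherwise the midpoint (lo + value)/2.
Start at 0.
Step 1: sign = +, move right. Bounds: (0, +inf). Value = 1
Step 2: sign = +, move right. Bounds: (1, +inf). Value = 2
Step 3: sign = -, move left. Bounds: (1, 2). Value = 3/2
Step 4: sign = -, move left. Bounds: (1, 3/2). Value = 5/4
Step 5: sign = +, move right. Bounds: (5/4, 3/2). Value = 11/8
The surreal number with sign expansion ++--+ is 11/8.

11/8


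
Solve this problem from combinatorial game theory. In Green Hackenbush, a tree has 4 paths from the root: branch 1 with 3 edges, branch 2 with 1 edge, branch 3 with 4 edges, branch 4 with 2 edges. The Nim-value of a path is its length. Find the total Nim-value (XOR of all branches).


The tree has 4 branches from the ground vertex.
In Green Hackenbush, the Nim-value of a simple path of length k is k.
Branch 1: length 3, Nim-value = 3
Branch 2: length 1, Nim-value = 1
Branch 3: length 4, Nim-value = 4
Branch 4: length 2, Nim-value = 2
Total Nim-value = XOR of all branch values:
0 XOR 3 = 3
3 XOR 1 = 2
2 XOR 4 = 6
6 XOR 2 = 4
Nim-value of the tree = 4

4


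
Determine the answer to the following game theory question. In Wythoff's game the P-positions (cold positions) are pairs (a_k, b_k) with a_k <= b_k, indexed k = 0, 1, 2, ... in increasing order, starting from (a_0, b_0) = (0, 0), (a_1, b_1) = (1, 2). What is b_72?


By Wythoff's theorem, a_k = floor(k * phi) and b_k = floor(k * phi^2) = a_k + k, where phi = (1 + sqrt(5))/2 is the golden ratio.
phi = (1 + sqrt(5))/2 = 1.618034
phi^2 = phi + 1 = 2.618034
k = 72
k * phi^2 = 72 * 2.618034 = 188.498447
b_72 = floor(k * phi^2) = 188 (check: a_72 + k = 116 + 72 = 188)

188


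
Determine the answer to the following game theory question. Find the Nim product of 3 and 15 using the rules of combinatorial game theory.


Nim multiplication is bilinear over XOR: (u XOR v) * w = (u*w) XOR (v*w).
So we split each operand into its bit components and XOR the pairwise Nim products.
3 = 1 + 2 (as XOR of powers of 2).
15 = 1 + 2 + 4 + 8 (as XOR of powers of 2).
Using the standard Nim-product table on single bits:
  2*2 = 3,   2*4 = 8,   2*8 = 12,
  4*4 = 6,   4*8 = 11,  8*8 = 13,
and  1*x = x (identity), k*l = l*k (commutative).
Pairwise Nim products:
  1 * 1 = 1
  1 * 2 = 2
  1 * 4 = 4
  1 * 8 = 8
  2 * 1 = 2
  2 * 2 = 3
  2 * 4 = 8
  2 * 8 = 12
XOR them: 1 XOR 2 XOR 4 XOR 8 XOR 2 XOR 3 XOR 8 XOR 12 = 10.
Result: 3 * 15 = 10 (in Nim).

10


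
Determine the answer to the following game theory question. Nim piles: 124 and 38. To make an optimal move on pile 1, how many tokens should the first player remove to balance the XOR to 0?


Piles: 124 and 38
Current XOR: 124 XOR 38 = 90 (non-zero, so this is an N-position).
To make the XOR zero, we need to find a move that balances the piles.
For pile 1 (size 124): target = 124 XOR 90 = 38
We reduce pile 1 from 124 to 38.
Tokens removed: 124 - 38 = 86
Verification: 38 XOR 38 = 0

86


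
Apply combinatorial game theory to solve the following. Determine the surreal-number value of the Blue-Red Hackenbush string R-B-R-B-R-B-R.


Edges (from ground): R-B-R-B-R-B-R
By Berlekamp's sign-expansion rule, a Blue-Red Hackenbush stalk has the value of the surreal number whose sign sequence is the edge sequence with B -> + and R -> -.
Sign sequence: -+-+-+-
Trace the sign expansion in the surreal number tree, starting from 0:
Edge 1: R (sign -) -> bounds (-inf, 0), value = -1
Edge 2: B (sign +) -> bounds (-1, 0), value = -1/2
Edge 3: R (sign -) -> bounds (-1, -1/2), value = -3/4
Edge 4: B (sign +) -> bounds (-3/4, -1/2), value = -5/8
Edge 5: R (sign -) -> bounds (-3/4, -5/8), value = -11/16
Edge 6: B (sign +) -> bounds (-11/16, -5/8), value = -21/32
Edge 7: R (sign -) -> bounds (-11/16, -21/32), value = -43/64
Game value = -43/64

-43/64


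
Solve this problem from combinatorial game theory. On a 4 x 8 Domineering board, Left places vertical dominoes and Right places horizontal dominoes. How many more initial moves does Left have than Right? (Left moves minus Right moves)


Board is 4 x 8 (rows x cols).
Left (vertical) placements: (rows-1) * cols = 3 * 8 = 24
Right (horizontal) placements: rows * (cols-1) = 4 * 7 = 28
Advantage = Left - Right = 24 - 28 = -4

-4


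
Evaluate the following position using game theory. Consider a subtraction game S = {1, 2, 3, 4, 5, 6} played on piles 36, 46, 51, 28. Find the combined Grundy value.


Subtraction set: {1, 2, 3, 4, 5, 6}
For this subtraction set, G(n) = n mod 7 (period = max + 1 = 7).
Pile 1 (size 36): G(36) = 36 mod 7 = 1
Pile 2 (size 46): G(46) = 46 mod 7 = 4
Pile 3 (size 51): G(51) = 51 mod 7 = 2
Pile 4 (size 28): G(28) = 28 mod 7 = 0
Total Grundy value = XOR of all: 1 XOR 4 XOR 2 XOR 0 = 7

7


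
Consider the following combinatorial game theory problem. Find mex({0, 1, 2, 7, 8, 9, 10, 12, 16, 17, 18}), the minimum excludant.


Set = {0, 1, 2, 7, 8, 9, 10, 12, 16, 17, 18}
0 is in the set.
1 is in the set.
2 is in the set.
3 is NOT in the set. This is the mex.
mex = 3

3


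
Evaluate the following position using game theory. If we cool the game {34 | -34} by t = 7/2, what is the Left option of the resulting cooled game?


Original game: {34 | -34} (a switch {a | b} with a > b).
Cooling by t (for t below the temperature (a - b)/2 = 34) taxes each move by t: {a | b} cooled by t is {a - t | b + t}.
Cooling amount: t = 7/2
Cooled Left option: 34 - 7/2 = 61/2
Cooled Right option: -34 + 7/2 = -61/2
Cooled game: {61/2 | -61/2}
Left option = 61/2

61/2


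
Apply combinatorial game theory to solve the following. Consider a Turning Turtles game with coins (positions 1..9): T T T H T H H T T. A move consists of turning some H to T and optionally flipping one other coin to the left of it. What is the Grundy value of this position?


Coins: T T T H T H H T T
Key fact: a single head at position k behaves exactly like a Nim heap of size k (turning it to T and optionally flipping a coin at j < k corresponds to moving the heap from k to j, or to 0), and heads combine as a disjunctive sum (two heads at the same place would cancel, matching j XOR j = 0). So the Nim-value is the XOR of the 1-indexed positions of the heads.
Face-up positions (1-indexed): [4, 6, 7]
XOR 0 with 4: 0 XOR 4 = 4
XOR 4 with 6: 4 XOR 6 = 2
XOR 2 with 7: 2 XOR 7 = 5
Nim-value = 5

5


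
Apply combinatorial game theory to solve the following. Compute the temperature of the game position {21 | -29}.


The game is {21 | -29}, a switch {a | b} with numbers a > b.
Cooling {a | b} by t gives {a - t | b + t}, which stops being hot when a - t = b + t, i.e. at t = (a - b)/2. So the temperature of a switch is (a - b)/2.
Temperature = (Left option - Right option) / 2
= (21 - (-29)) / 2
= 50 / 2
= 25

25


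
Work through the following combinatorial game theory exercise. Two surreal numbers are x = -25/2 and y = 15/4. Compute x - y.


x = -25/2, y = 15/4
Converting to common denominator: 4
x = -50/4, y = 15/4
x - y = -25/2 - 15/4 = -65/4

-65/4


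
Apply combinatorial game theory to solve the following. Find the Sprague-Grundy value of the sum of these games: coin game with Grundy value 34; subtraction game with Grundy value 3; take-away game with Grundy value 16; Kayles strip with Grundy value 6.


By the Sprague-Grundy theorem, the Grundy value of a sum of games is the XOR of individual Grundy values.
coin game: Grundy value = 34. Running XOR: 0 XOR 34 = 34
subtraction game: Grundy value = 3. Running XOR: 34 XOR 3 = 33
take-away game: Grundy value = 16. Running XOR: 33 XOR 16 = 49
Kayles strip: Grundy value = 6. Running XOR: 49 XOR 6 = 55
The combined Grundy value is 55.

55


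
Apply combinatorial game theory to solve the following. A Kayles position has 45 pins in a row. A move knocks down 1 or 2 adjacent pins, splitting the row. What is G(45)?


Kayles: a move removes 1 or 2 adjacent pins from a contiguous row.
Removing pins from a row of k leaves two independent rows (a, b) with a + b = k - 1 (one pin) or a + b = k - 2 (two pins); an end removal gives a = 0.
By Sprague-Grundy, G(k) = mex{ G(a) XOR G(b) } over all these splits. G(0) = 0.
G(1): splits (0,0):0^0=0 -> mex({0}) = 1
G(2): splits (0,1):0^1=1 (0,0):0^0=0 -> mex({0, 1}) = 2
G(3): splits (0,2):0^2=2 (1,1):1^1=0 (0,1):0^1=1 -> mex({0, 1, 2}) = 3
G(4): splits (0,3):0^3=3 (1,2):1^2=3 (0,2):0^2=2 (1,1):1^1=0 -> mex({0, 2, 3}) = 1
G(5): splits (0,4):0^1=1 (1,3):1^3=2 (2,2):2^2=0 (0,3):0^3=3 (1,2):1^2=3 -> mex({0, 1, 2, 3}) = 4
G(6) = mex({0, 1, 2, 4}) = 3
G(7) = mex({0, 1, 3, 4, 5}) = 2
G(8) = mex({0, 2, 3, 5, 6}) = 1
G(9) = mex({0, 1, 2, 3, 6, 7}) = 4
G(10) = mex({0, 1, 3, 4, 5, 7}) = 2
G(11) = mex({0, 1, 2, 3, 4, 5}) = 6
G(12) = mex({0, 1, 2, 3, 5, 6, 7}) = 4
G(13) = mex({0, 2, 3, 4, 6, 7}) = 1
G(14) = mex({0, 1, 4, 5, 6, 7}) = 2
G(15) = mex({0, 1, 2, 3, 4, 5, 6}) = 7
G(16) = mex({0, 2, 3, 5, 6, 7}) = 1
G(17) = mex({0, 1, 2, 3, 5, 6, 7}) = 4
G(18) = mex({0, 1, 2, 4, 5, 6}) = 3
G(19) = mex({0, 1, 3, 4, 5, 7}) = 2
G(20) = mex({0, 2, 3, 4, 5, 6, 7}) = 1
G(21) = mex({0, 1, 2, 3, 5, 6, 7}) = 4
G(22) = mex({0, 1, 2, 3, 4, 5, 7}) = 6
G(23) = mex({0, 1, 2, 3, 4, 5, 6}) = 7
G(24) = mex({0, 1, 2, 3, 5, 6, 7}) = 4
G(25) = mex({0, 2, 3, 4, 6, 7}) = 1
G(26) = mex({0, 1, 3, 4, 5, 6, 7}) = 2
G(27) = mex({0, 1, 2, 3, 4, 5, 6, 7}) = 8
G(28) = mex({0, 1, 2, 3, 4, 6, 7, 8}) = 5
G(29) = mex({0, 1, 2, 3, 5, 6, 7, 8, 9}) = 4
G(30) = mex({0, 1, 2, 3, 4, 5, 6, 9, 10}) = 7
G(31) = mex({0, 1, 3, 4, 5, 7, 10, 11}) = 2
G(32) = mex({0, 2, 3, 4, 5, 6, 7, 9, 11}) = 1
G(33) = mex({0, 1, 2, 3, 4, 5, 6, 7, 9, 12}) = 8
G(34) = mex({0, 1, 2, 3, 4, 5, 7, 8, 11, 12}) = 6
G(35) = mex({0, 1, 2, 3, 4, 5, 6, 8, 9, 10, 11}) = 7
G(36) = mex({0, 1, 2, 3, 5, 6, 7, 9, 10}) = 4
G(37) = mex({0, 2, 3, 4, 6, 7, 9, 10, 11, 12}) = 1
G(38) = mex({0, 1, 3, 4, 5, 6, 7, 9, 10, 11, 12}) = 2
G(39) = mex({0, 1, 2, 4, 5, 6, 7, 9, 10, 12, 14}) = 3
G(40) = mex({0, 2, 3, 4, 6, 7, 11, 12, 14}) = 1
G(41) = mex({0, 1, 2, 3, 5, 6, 7, 9, 10, 11, 12}) = 4
G(42) = mex({0, 1, 2, 3, 4, 5, 6, 9, 10}) = 7
G(43) = mex({0, 1, 3, 4, 5, 7, 9, 10, 12, 15}) = 2
G(44) = mex({0, 2, 3, 4, 5, 6, 7, 9, 10, 12, 15}) = 1
G(45) = mex({0, 1, 2, 3, 4, 5, 6, 7, 9, 10, 12, 14}) = 8
Therefore G(45) = 8.

8


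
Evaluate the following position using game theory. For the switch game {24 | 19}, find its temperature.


The game is {24 | 19}, a switch {a | b} with numbers a > b.
Cooling {a | b} by t gives {a - t | b + t}, which stops being hot when a - t = b + t, i.e. at t = (a - b)/2. So the temperature of a switch is (a - b)/2.
Temperature = (Left option - Right option) / 2
= (24 - (19)) / 2
= 5 / 2
= 5/2

5/2


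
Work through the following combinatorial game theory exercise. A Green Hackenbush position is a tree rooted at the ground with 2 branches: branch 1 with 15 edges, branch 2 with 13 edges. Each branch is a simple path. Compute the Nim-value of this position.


The tree has 2 branches from the ground vertex.
In Green Hackenbush, the Nim-value of a simple path of length k is k.
Branch 1: length 15, Nim-value = 15
Branch 2: length 13, Nim-value = 13
Total Nim-value = XOR of all branch values:
0 XOR 15 = 15
15 XOR 13 = 2
Nim-value of the tree = 2

2


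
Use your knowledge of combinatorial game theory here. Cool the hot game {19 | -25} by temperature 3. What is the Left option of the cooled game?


Original game: {19 | -25} (a switch {a | b} with a > b).
Cooling by t (for t below the temperature (a - b)/2 = 22) taxes each move by t: {a | b} cooled by t is {a - t | b + t}.
Cooling amount: t = 3
Cooled Left option: 19 - 3 = 16
Cooled Right option: -25 + 3 = -22
Cooled game: {16 | -22}
Left option = 16

16


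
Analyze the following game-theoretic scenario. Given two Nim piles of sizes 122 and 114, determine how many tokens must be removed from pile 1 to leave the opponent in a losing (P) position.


Piles: 122 and 114
Current XOR: 122 XOR 114 = 8 (non-zero, so this is an N-position).
To make the XOR zero, we need to find a move that balances the piles.
For pile 1 (size 122): target = 122 XOR 8 = 114
We reduce pile 1 from 122 to 114.
Tokens removed: 122 - 114 = 8
Verification: 114 XOR 114 = 0

8


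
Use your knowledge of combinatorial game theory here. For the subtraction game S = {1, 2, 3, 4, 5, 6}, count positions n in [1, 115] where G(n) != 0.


Subtraction set S = {1, 2, 3, 4, 5, 6}, so G(n) = n mod 7.
G(n) = 0 when n is a multiple of 7.
Multiples of 7 in [1, 115]: 16
N-positions (nonzero Grundy) = 115 - 16 = 99

99


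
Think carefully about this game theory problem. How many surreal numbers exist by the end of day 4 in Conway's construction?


Day 0: {|} = 0 is born. Count = 1.
Day n: the number of surreal numbers born by day n is 2^(n+1) - 1.
By day 0: 2^1 - 1 = 1
By day 1: 2^2 - 1 = 3
By day 2: 2^3 - 1 = 7
By day 3: 2^4 - 1 = 15
By day 4: 2^5 - 1 = 31
By day 4: 31 surreal numbers.

31


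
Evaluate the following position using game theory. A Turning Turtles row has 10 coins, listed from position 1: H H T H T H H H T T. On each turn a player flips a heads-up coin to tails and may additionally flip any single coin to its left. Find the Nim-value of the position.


Coins: H H T H T H H H T T
Key fact: a single head at position k behaves exactly like a Nim heap of size k (turning it to T and optionally flipping a coin at j < k corresponds to moving the heap from k to j, or to 0), and heads combine as a disjunctive sum (two heads at the same place would cancel, matching j XOR j = 0). So the Nim-value is the XOR of the 1-indexed positions of the heads.
Face-up positions (1-indexed): [1, 2, 4, 6, 7, 8]
XOR 0 with 1: 0 XOR 1 = 1
XOR 1 with 2: 1 XOR 2 = 3
XOR 3 with 4: 3 XOR 4 = 7
XOR 7 with 6: 7 XOR 6 = 1
XOR 1 with 7: 1 XOR 7 = 6
XOR 6 with 8: 6 XOR 8 = 14
Nim-value = 14

14


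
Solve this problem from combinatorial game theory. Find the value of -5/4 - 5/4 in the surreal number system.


x = -5/4, y = 5/4
Converting to common denominator: 4
x = -5/4, y = 5/4
x - y = -5/4 - 5/4 = -5/2

-5/2


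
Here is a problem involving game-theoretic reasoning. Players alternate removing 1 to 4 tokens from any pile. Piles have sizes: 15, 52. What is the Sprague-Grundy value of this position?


Subtraction set: {1, 2, 3, 4}
For this subtraction set, G(n) = n mod 5 (period = max + 1 = 5).
Pile 1 (size 15): G(15) = 15 mod 5 = 0
Pile 2 (size 52): G(52) = 52 mod 5 = 2
Total Grundy value = XOR of all: 0 XOR 2 = 2

2


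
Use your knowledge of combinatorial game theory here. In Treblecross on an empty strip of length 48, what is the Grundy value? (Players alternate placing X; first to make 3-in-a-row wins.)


Treblecross: place X on empty cells; 3-in-a-row wins.
Playing within two cells of an existing X lets the opponent win at once, so sensible play treats the cells i-2..i+2 around each X as dead. The player left with no safe cell loses, so this is a normal-play take-away game on strips of safe cells.
Placing X at cell i (0-indexed) of a strip of k safe cells leaves independent strips of sizes max(0, i-2) and max(0, k-i-3). Hence G(k) = mex{ G(max(0,i-2)) XOR G(max(0,k-i-3)) : 0 <= i < k }, with G(0) = 0.
G(1): splits (0,0):0^0=0 -> mex({0}) = 1
G(2): splits (0,0):0^0=0 -> mex({0}) = 1
G(3): splits (0,0):0^0=0 -> mex({0}) = 1
G(4): splits (0,1):0^1=1 (0,0):0^0=0 -> mex({0, 1}) = 2
G(5): splits (0,2):0^1=1 (0,1):0^1=1 (0,0):0^0=0 -> mex({0, 1}) = 2
G(6) = mex({1}) = 0
G(7) = mex({0, 1, 2}) = 3
G(8) = mex({0, 1, 2}) = 3
G(9) = mex({0, 2}) = 1
G(10) = mex({0, 2, 3}) = 1
G(11) = mex({0, 3}) = 1
G(12) = mex({1, 3}) = 0
G(13) = mex({0, 1, 2, 3}) = 4
G(14) = mex({0, 1, 2}) = 3
G(15) = mex({0, 1, 2}) = 3
G(16) = mex({0, 1, 2, 4}) = 3
G(17) = mex({0, 1, 3, 4}) = 2
G(18) = mex({0, 1, 3, 4}) = 2
G(19) = mex({0, 1, 3, 5}) = 2
G(20) = mex({0, 1, 2, 3, 5}) = 4
G(21) = mex({0, 1, 2, 3, 5}) = 4
G(22) = mex({1, 2, 6}) = 0
G(23) = mex({0, 1, 2, 3, 4, 6}) = 5
G(24) = mex({0, 1, 2, 3, 4}) = 5
G(25) = mex({0, 1, 3, 4, 7}) = 2
G(26) = mex({0, 1, 3, 4, 5, 7}) = 2
G(27) = mex({0, 1, 3, 5}) = 2
G(28) = mex({0, 1, 2, 5}) = 3
G(29) = mex({0, 1, 2, 4, 5, 6}) = 3
G(30) = mex({1, 2, 4, 6}) = 0
G(31) = mex({0, 1, 2, 3, 4, 6}) = 5
G(32) = mex({1, 2, 3, 4, 7}) = 0
G(33) = mex({0, 3, 7}) = 1
G(34) = mex({0, 2, 3, 5, 7}) = 1
G(35) = mex({0, 2, 3, 5, 6}) = 1
G(36) = mex({0, 1, 2, 5, 6}) = 3
G(37) = mex({0, 1, 2, 4, 5, 6}) = 3
G(38) = mex({0, 1, 2, 4}) = 3
G(39) = mex({0, 1, 2, 3, 4, 7}) = 5
G(40) = mex({0, 1, 2, 3, 4, 5, 7}) = 6
G(41) = mex({0, 1, 2, 3, 5, 7}) = 4
G(42) = mex({0, 1, 2, 3, 5, 6, 7}) = 4
G(43) = mex({0, 2, 3, 5, 6}) = 1
G(44) = mex({1, 2, 3, 4, 5, 6}) = 0
G(45) = mex({0, 1, 2, 3, 4, 6, 7}) = 5
G(46) = mex({0, 1, 2, 3, 4, 7}) = 5
G(47) = mex({0, 1, 2, 3, 4, 5, 7}) = 6
G(48) = mex({0, 1, 2, 3, 4, 5, 7}) = 6
Therefore G(48) = 6.

6


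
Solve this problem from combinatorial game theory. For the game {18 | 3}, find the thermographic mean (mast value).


Game = {18 | 3}, a switch {a | b} with numbers a > b.
Its thermograph has left wall a - t and right wall b + t, which meet at t = (a - b)/2, where both equal (a + b)/2. So the mast (mean value) is at (a + b)/2.
Mean = (18 + (3))/2 = 21/2 = 21/2

21/2


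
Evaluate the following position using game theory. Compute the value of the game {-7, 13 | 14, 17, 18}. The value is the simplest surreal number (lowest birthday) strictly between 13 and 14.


Left options: {-7, 13}, max = 13
Right options: {14, 17, 18}, min = 14
All options are numbers and max(Left) < min(Right), so by the simplicity theorem the value is the simplest (earliest-born) number strictly between 13 and 14.
No integer lies strictly between 13 and 14, so the value is the dyadic rational m/2^k in the interval with the smallest k (then m odd); search k = 1, 2, ...:
Denominator 2: 27/2 lies strictly between 13 and 14 -- found.
The simplest number in the interval is 27/2.
Game value = 27/2

27/2


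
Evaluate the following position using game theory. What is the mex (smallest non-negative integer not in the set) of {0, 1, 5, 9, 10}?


Set = {0, 1, 5, 9, 10}
0 is in the set.
1 is in the set.
2 is NOT in the set. This is the mex.
mex = 2

2


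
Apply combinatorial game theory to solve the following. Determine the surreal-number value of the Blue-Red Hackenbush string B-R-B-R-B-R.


Edges (from ground): B-R-B-R-B-R
By Berlekamp's sign-expansion rule, a Blue-Red Hackenbush stalk has the value of the surreal number whose sign sequence is the edge sequence with B -> + and R -> -.
Sign sequence: +-+-+-
Trace the sign expansion in the surreal number tree, starting from 0:
Edge 1: B (sign +) -> bounds (0, +inf), value = 1
Edge 2: R (sign -) -> bounds (0, 1), value = 1/2
Edge 3: B (sign +) -> bounds (1/2, 1), value = 3/4
Edge 4: R (sign -) -> bounds (1/2, 3/4), value = 5/8
Edge 5: B (sign +) -> bounds (5/8, 3/4), value = 11/16
Edge 6: R (sign -) -> bounds (5/8, 11/16), value = 21/32
Game value = 21/32

21/32


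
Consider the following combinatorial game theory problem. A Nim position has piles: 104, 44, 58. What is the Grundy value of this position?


We need the XOR (exclusive or) of all pile sizes.
After XOR-ing pile 1 (size 104): 0 XOR 104 = 104
After XOR-ing pile 2 (size 44): 104 XOR 44 = 68
After XOR-ing pile 3 (size 58): 68 XOR 58 = 126
The Nim-value of this position is 126.

126


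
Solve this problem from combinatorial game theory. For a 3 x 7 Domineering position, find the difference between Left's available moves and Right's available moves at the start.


Board is 3 x 7 (rows x cols).
Left (vertical) placements: (rows-1) * cols = 2 * 7 = 14
Right (horizontal) placements: rows * (cols-1) = 3 * 6 = 18
Advantage = Left - Right = 14 - 18 = -4

-4


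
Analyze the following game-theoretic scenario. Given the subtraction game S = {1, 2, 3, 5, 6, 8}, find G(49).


The subtraction set is S = {1, 2, 3, 5, 6, 8}.
G(k) = mex{ G(k - s) : s in S, s <= k }. We compute iteratively: G(0) = 0.
G(1) = mex({0}) = 1
G(2) = mex({0, 1}) = 2
G(3) = mex({0, 1, 2}) = 3
G(4) = mex({1, 2, 3}) = 0
G(5) = mex({0, 2, 3}) = 1
G(6) = mex({0, 1, 3}) = 2
G(7) = mex({0, 1, 2}) = 3
G(8) = mex({0, 1, 2, 3}) = 4
G(9) = mex({0, 1, 2, 3, 4}) = 5
G(10) = mex({0, 1, 2, 3, 4, 5}) = 6
G(11) = mex({1, 2, 3, 4, 5, 6}) = 0
G(12) = mex({0, 2, 3, 5, 6}) = 1
G(13) = mex({0, 1, 3, 4, 6}) = 2
G(14) = mex({0, 1, 2, 4, 5}) = 3
G(15) = mex({1, 2, 3, 5, 6}) = 0
G(16) = mex({0, 2, 3, 4, 6}) = 1
G(17) = mex({0, 1, 3, 5}) = 2
G(18) = mex({0, 1, 2, 6}) = 3
Observe that G(11)..G(18) = 0, 1, 2, 3, 0, 1, 2, 3 repeats G(0)..G(7) = 0, 1, 2, 3, 0, 1, 2, 3.
For k >= max(S) = 8, G(k) is determined by the previous 8 values G(k-8)..G(k-1); a window of 8 consecutive values has recurred shifted by 11, so by induction G(k + 11) = G(k) for all k >= 0: the sequence is periodic from the start with period 11.
One period: G(0..10) = 0, 1, 2, 3, 0, 1, 2, 3, 4, 5, 6.
49 mod 11 = 5, so G(49) = G(5) = 1.

1


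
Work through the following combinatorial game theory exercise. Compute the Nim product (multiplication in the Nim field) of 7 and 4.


Nim multiplication is bilinear over XOR: (u XOR v) * w = (u*w) XOR (v*w).
So we split each operand into its bit components and XOR the pairwise Nim products.
7 = 1 + 2 + 4 (as XOR of powers of 2).
4 = 4 (as XOR of powers of 2).
Using the standard Nim-product table on single bits:
  2*2 = 3,   2*4 = 8,   2*8 = 12,
  4*4 = 6,   4*8 = 11,  8*8 = 13,
and  1*x = x (identity), k*l = l*k (commutative).
Pairwise Nim products:
  1 * 4 = 4
  2 * 4 = 8
  4 * 4 = 6
XOR them: 4 XOR 8 XOR 6 = 10.
Result: 7 * 4 = 10 (in Nim).

10


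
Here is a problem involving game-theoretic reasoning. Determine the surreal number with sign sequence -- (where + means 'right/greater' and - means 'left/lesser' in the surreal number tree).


Sign expansion: --
Rule: track bounds (lo, hi), initially (-inf, +inf). On '+', the current value becomes lo and we move to the simplest number in (value, hi): value + 1 if hi = +inf, otherwise the midpoint (value + hi)/2. On '-', the current value becomes hi and we move to value - 1 if lo = -inf, otherwise the midpoint (lo + value)/2.
Start at 0.
Step 1: sign = -, move left. Bounds: (-inf, 0). Value = -1
Step 2: sign = -, move left. Bounds: (-inf, -1). Value = -2
The surreal number with sign expansion -- is -2.

-2


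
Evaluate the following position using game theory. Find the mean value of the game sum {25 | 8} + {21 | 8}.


G1 = {25 | 8}, G2 = {21 | 8}
Each is a switch {a | b} with numbers a > b; its mean value is (a + b)/2, and mean value is additive over game sums: m(G1 + G2) = m(G1) + m(G2).
Mean of G1 = (25 + (8))/2 = 33/2 = 33/2
Mean of G2 = (21 + (8))/2 = 29/2 = 29/2
Mean of G1 + G2 = 33/2 + 29/2 = 31

31


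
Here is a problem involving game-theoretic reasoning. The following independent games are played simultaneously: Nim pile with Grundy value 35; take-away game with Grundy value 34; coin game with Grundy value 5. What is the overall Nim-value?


By the Sprague-Grundy theorem, the Grundy value of a sum of games is the XOR of individual Grundy values.
Nim pile: Grundy value = 35. Running XOR: 0 XOR 35 = 35
take-away game: Grundy value = 34. Running XOR: 35 XOR 34 = 1
coin game: Grundy value = 5. Running XOR: 1 XOR 5 = 4
The combined Grundy value is 4.

4


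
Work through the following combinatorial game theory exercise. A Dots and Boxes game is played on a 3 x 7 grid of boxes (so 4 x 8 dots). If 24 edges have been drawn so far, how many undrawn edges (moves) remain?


Grid: 3 x 7 boxes, i.e. 4 rows and 8 columns of dots.
Horizontal edges: (rows + 1) * cols = 4 * 7 = 28
Vertical edges: rows * (cols + 1) = 3 * 8 = 24
Total edges: 28 + 24 = 52
Edges drawn: 24
Remaining: 52 - 24 = 28

28


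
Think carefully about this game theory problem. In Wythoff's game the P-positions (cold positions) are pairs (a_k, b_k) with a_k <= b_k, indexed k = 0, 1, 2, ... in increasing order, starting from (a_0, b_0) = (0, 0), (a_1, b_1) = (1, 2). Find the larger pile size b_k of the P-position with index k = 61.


By Wythoff's theorem, a_k = floor(k * phi) and b_k = floor(k * phi^2) = a_k + k, where phi = (1 + sqrt(5))/2 is the golden ratio.
phi = (1 + sqrt(5))/2 = 1.618034
phi^2 = phi + 1 = 2.618034
k = 61
k * phi^2 = 61 * 2.618034 = 159.700073
b_61 = floor(k * phi^2) = 159 (check: a_61 + k = 98 + 61 = 159)

159


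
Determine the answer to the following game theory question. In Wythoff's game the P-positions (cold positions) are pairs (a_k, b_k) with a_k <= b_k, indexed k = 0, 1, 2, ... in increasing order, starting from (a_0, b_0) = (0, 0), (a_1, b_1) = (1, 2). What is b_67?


By Wythoff's theorem, a_k = floor(k * phi) and b_k = floor(k * phi^2) = a_k + k, where phi = (1 + sqrt(5))/2 is the golden ratio.
phi = (1 + sqrt(5))/2 = 1.618034
phi^2 = phi + 1 = 2.618034
k = 67
k * phi^2 = 67 * 2.618034 = 175.408277
b_67 = floor(k * phi^2) = 175 (check: a_67 + k = 108 + 67 = 175)

175


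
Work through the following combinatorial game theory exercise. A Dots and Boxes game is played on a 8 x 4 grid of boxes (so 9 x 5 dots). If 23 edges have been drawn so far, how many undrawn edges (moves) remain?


Grid: 8 x 4 boxes, i.e. 9 rows and 5 columns of dots.
Horizontal edges: (rows + 1) * cols = 9 * 4 = 36
Vertical edges: rows * (cols + 1) = 8 * 5 = 40
Total edges: 36 + 40 = 76
Edges drawn: 23
Remaining: 76 - 23 = 53

53


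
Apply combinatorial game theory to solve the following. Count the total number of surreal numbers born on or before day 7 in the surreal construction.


Day 0: {|} = 0 is born. Count = 1.
Day n: the number of surreal numbers born by day n is 2^(n+1) - 1.
By day 0: 2^1 - 1 = 1
By day 1: 2^2 - 1 = 3
By day 2: 2^3 - 1 = 7
By day 3: 2^4 - 1 = 15
By day 4: 2^5 - 1 = 31
By day 5: 2^6 - 1 = 63
By day 6: 2^7 - 1 = 127
By day 7: 2^8 - 1 = 255
By day 7: 255 surreal numbers.

255


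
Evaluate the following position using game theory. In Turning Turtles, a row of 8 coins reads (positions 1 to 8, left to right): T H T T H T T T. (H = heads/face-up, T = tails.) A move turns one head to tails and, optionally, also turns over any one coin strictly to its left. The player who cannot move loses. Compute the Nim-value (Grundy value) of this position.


Coins: T H T T H T T T
Key fact: a single head at position k behaves exactly like a Nim heap of size k (turning it to T and optionally flipping a coin at j < k corresponds to moving the heap from k to j, or to 0), and heads combine as a disjunctive sum (two heads at the same place would cancel, matching j XOR j = 0). So the Nim-value is the XOR of the 1-indexed positions of the heads.
Face-up positions (1-indexed): [2, 5]
XOR 0 with 2: 0 XOR 2 = 2
XOR 2 with 5: 2 XOR 5 = 7
Nim-value = 7

7


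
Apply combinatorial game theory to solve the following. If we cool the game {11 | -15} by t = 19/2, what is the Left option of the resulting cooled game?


Original game: {11 | -15} (a switch {a | b} with a > b).
Cooling by t (for t below the temperature (a - b)/2 = 13) taxes each move by t: {a | b} cooled by t is {a - t | b + t}.
Cooling amount: t = 19/2
Cooled Left option: 11 - 19/2 = 3/2
Cooled Right option: -15 + 19/2 = -11/2
Cooled game: {3/2 | -11/2}
Left option = 3/2

3/2


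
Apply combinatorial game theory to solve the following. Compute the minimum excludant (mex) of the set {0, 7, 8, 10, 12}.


Set = {0, 7, 8, 10, 12}
0 is in the set.
1 is NOT in the set. This is the mex.
mex = 1

1


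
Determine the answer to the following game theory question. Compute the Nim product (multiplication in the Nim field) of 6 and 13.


Nim multiplication is bilinear over XOR: (u XOR v) * w = (u*w) XOR (v*w).
So we split each operand into its bit components and XOR the pairwise Nim products.
6 = 2 + 4 (as XOR of powers of 2).
13 = 1 + 4 + 8 (as XOR of powers of 2).
Using the standard Nim-product table on single bits:
  2*2 = 3,   2*4 = 8,   2*8 = 12,
  4*4 = 6,   4*8 = 11,  8*8 = 13,
and  1*x = x (identity), k*l = l*k (commutative).
Pairwise Nim products:
  2 * 1 = 2
  2 * 4 = 8
  2 * 8 = 12
  4 * 1 = 4
  4 * 4 = 6
  4 * 8 = 11
XOR them: 2 XOR 8 XOR 12 XOR 4 XOR 6 XOR 11 = 15.
Result: 6 * 13 = 15 (in Nim).

15


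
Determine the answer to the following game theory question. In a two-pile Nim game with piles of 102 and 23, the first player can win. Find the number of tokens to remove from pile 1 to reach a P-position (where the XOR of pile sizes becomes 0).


Piles: 102 and 23
Current XOR: 102 XOR 23 = 113 (non-zero, so this is an N-position).
To make the XOR zero, we need to find a move that balances the piles.
For pile 1 (size 102): target = 102 XOR 113 = 23
We reduce pile 1 from 102 to 23.
Tokens removed: 102 - 23 = 79
Verification: 23 XOR 23 = 0

79


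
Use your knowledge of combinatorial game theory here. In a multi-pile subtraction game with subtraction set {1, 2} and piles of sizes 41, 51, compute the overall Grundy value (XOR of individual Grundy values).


Subtraction set: {1, 2}
For this subtraction set, G(n) = n mod 3 (period = max + 1 = 3).
Pile 1 (size 41): G(41) = 41 mod 3 = 2
Pile 2 (size 51): G(51) = 51 mod 3 = 0
Total Grundy value = XOR of all: 2 XOR 0 = 2

2


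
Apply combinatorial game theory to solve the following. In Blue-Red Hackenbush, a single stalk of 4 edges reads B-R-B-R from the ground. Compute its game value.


Edges (from ground): B-R-B-R
By Berlekamp's sign-expansion rule, a Blue-Red Hackenbush stalk has the value of the surreal number whose sign sequence is the edge sequence with B -> + and R -> -.
Sign sequence: +-+-
Trace the sign expansion in the surreal number tree, starting from 0:
Edge 1: B (sign +) -> bounds (0, +inf), value = 1
Edge 2: R (sign -) -> bounds (0, 1), value = 1/2
Edge 3: B (sign +) -> bounds (1/2, 1), value = 3/4
Edge 4: R (sign -) -> bounds (1/2, 3/4), value = 5/8
Game value = 5/8

5/8


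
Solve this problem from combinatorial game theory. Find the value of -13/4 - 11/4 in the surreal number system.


x = -13/4, y = 11/4
Converting to common denominator: 4
x = -13/4, y = 11/4
x - y = -13/4 - 11/4 = -6

-6


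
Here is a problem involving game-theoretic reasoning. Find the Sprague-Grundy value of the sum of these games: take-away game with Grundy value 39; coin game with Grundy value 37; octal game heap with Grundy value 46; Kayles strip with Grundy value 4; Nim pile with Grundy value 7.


By the Sprague-Grundy theorem, the Grundy value of a sum of games is the XOR of individual Grundy values.
take-away game: Grundy value = 39. Running XOR: 0 XOR 39 = 39
coin game: Grundy value = 37. Running XOR: 39 XOR 37 = 2
octal game heap: Grundy value = 46. Running XOR: 2 XOR 46 = 44
Kayles strip: Grundy value = 4. Running XOR: 44 XOR 4 = 40
Nim pile: Grundy value = 7. Running XOR: 40 XOR 7 = 47
The combined Grundy value is 47.

47


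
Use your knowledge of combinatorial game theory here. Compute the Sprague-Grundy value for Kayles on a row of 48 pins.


Kayles: a move removes 1 or 2 adjacent pins from a contiguous row.
Removing pins from a row of k leaves two independent rows (a, b) with a + b = k - 1 (one pin) or a + b = k - 2 (two pins); an end removal gives a = 0.
By Sprague-Grundy, G(k) = mex{ G(a) XOR G(b) } over all these splits. G(0) = 0.
G(1): splits (0,0):0^0=0 -> mex({0}) = 1
G(2): splits (0,1):0^1=1 (0,0):0^0=0 -> mex({0, 1}) = 2
G(3): splits (0,2):0^2=2 (1,1):1^1=0 (0,1):0^1=1 -> mex({0, 1, 2}) = 3
G(4): splits (0,3):0^3=3 (1,2):1^2=3 (0,2):0^2=2 (1,1):1^1=0 -> mex({0, 2, 3}) = 1
G(5): splits (0,4):0^1=1 (1,3):1^3=2 (2,2):2^2=0 (0,3):0^3=3 (1,2):1^2=3 -> mex({0, 1, 2, 3}) = 4
G(6) = mex({0, 1, 2, 4}) = 3
G(7) = mex({0, 1, 3, 4, 5}) = 2
G(8) = mex({0, 2, 3, 5, 6}) = 1
G(9) = mex({0, 1, 2, 3, 6, 7}) = 4
G(10) = mex({0, 1, 3, 4, 5, 7}) = 2
G(11) = mex({0, 1, 2, 3, 4, 5}) = 6
G(12) = mex({0, 1, 2, 3, 5, 6, 7}) = 4
G(13) = mex({0, 2, 3, 4, 6, 7}) = 1
G(14) = mex({0, 1, 4, 5, 6, 7}) = 2
G(15) = mex({0, 1, 2, 3, 4, 5, 6}) = 7
G(16) = mex({0, 2, 3, 5, 6, 7}) = 1
G(17) = mex({0, 1, 2, 3, 5, 6, 7}) = 4
G(18) = mex({0, 1, 2, 4, 5, 6}) = 3
G(19) = mex({0, 1, 3, 4, 5, 7}) = 2
G(20) = mex({0, 2, 3, 4, 5, 6, 7}) = 1
G(21) = mex({0, 1, 2, 3, 5, 6, 7}) = 4
G(22) = mex({0, 1, 2, 3, 4, 5, 7}) = 6
G(23) = mex({0, 1, 2, 3, 4, 5, 6}) = 7
G(24) = mex({0, 1, 2, 3, 5, 6, 7}) = 4
G(25) = mex({0, 2, 3, 4, 6, 7}) = 1
G(26) = mex({0, 1, 3, 4, 5, 6, 7}) = 2
G(27) = mex({0, 1, 2, 3, 4, 5, 6, 7}) = 8
G(28) = mex({0, 1, 2, 3, 4, 6, 7, 8}) = 5
G(29) = mex({0, 1, 2, 3, 5, 6, 7, 8, 9}) = 4
G(30) = mex({0, 1, 2, 3, 4, 5, 6, 9, 10}) = 7
G(31) = mex({0, 1, 3, 4, 5, 7, 10, 11}) = 2
G(32) = mex({0, 2, 3, 4, 5, 6, 7, 9, 11}) = 1
G(33) = mex({0, 1, 2, 3, 4, 5, 6, 7, 9, 12}) = 8
G(34) = mex({0, 1, 2, 3, 4, 5, 7, 8, 11, 12}) = 6
G(35) = mex({0, 1, 2, 3, 4, 5, 6, 8, 9, 10, 11}) = 7
G(36) = mex({0, 1, 2, 3, 5, 6, 7, 9, 10}) = 4
G(37) = mex({0, 2, 3, 4, 6, 7, 9, 10, 11, 12}) = 1
G(38) = mex({0, 1, 3, 4, 5, 6, 7, 9, 10, 11, 12}) = 2
G(39) = mex({0, 1, 2, 4, 5, 6, 7, 9, 10, 12, 14}) = 3
G(40) = mex({0, 2, 3, 4, 6, 7, 11, 12, 14}) = 1
G(41) = mex({0, 1, 2, 3, 5, 6, 7, 9, 10, 11, 12}) = 4
G(42) = mex({0, 1, 2, 3, 4, 5, 6, 9, 10}) = 7
G(43) = mex({0, 1, 3, 4, 5, 7, 9, 10, 12, 15}) = 2
G(44) = mex({0, 2, 3, 4, 5, 6, 7, 9, 10, 12, 15}) = 1
G(45) = mex({0, 1, 2, 3, 4, 5, 6, 7, 9, 10, 12, 14}) = 8
G(46) = mex({0, 1, 3, 4, 5, 7, 8, 11, 12, 14}) = 2
G(47) = mex({0, 1, 2, 3, 4, 5, 6, 8, 9, 10, 11, 12}) = 7
G(48) = mex({0, 1, 2, 3, 5, 6, 7, 9, 10}) = 4
Therefore G(48) = 4.

4


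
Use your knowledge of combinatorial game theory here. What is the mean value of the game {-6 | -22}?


Game = {-6 | -22}, a switch {a | b} with numbers a > b.
Its thermograph has left wall a - t and right wall b + t, which meet at t = (a - b)/2, where both equal (a + b)/2. So the mast (mean value) is at (a + b)/2.
Mean = (-6 + (-22))/2 = -28/2 = -14

-14


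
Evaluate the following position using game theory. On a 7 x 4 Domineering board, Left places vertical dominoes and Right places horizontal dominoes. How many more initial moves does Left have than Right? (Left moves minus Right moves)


Board is 7 x 4 (rows x cols).
Left (vertical) placements: (rows-1) * cols = 6 * 4 = 24
Right (horizontal) placements: rows * (cols-1) = 7 * 3 = 21
Advantage = Left - Right = 24 - 21 = 3

3


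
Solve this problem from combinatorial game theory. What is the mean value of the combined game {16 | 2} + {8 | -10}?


G1 = {16 | 2}, G2 = {8 | -10}
Each is a switch {a | b} with numbers a > b; its mean value is (a + b)/2, and mean value is additive over game sums: m(G1 + G2) = m(G1) + m(G2).
Mean of G1 = (16 + (2))/2 = 18/2 = 9
Mean of G2 = (8 + (-10))/2 = -2/2 = -1
Mean of G1 + G2 = 9 + -1 = 8

8


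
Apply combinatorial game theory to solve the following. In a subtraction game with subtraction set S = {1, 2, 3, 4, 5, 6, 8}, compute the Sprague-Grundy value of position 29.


The subtraction set is S = {1, 2, 3, 4, 5, 6, 8}.
G(k) = mex{ G(k - s) : s in S, s <= k }. We compute iteratively: G(0) = 0.
G(1) = mex({0}) = 1
G(2) = mex({0, 1}) = 2
G(3) = mex({0, 1, 2}) = 3
G(4) = mex({0, 1, 2, 3}) = 4
G(5) = mex({0, 1, 2, 3, 4}) = 5
G(6) = mex({0, 1, 2, 3, 4, 5}) = 6
G(7) = mex({1, 2, 3, 4, 5, 6}) = 0
G(8) = mex({0, 2, 3, 4, 5, 6}) = 1
G(9) = mex({0, 1, 3, 4, 5, 6}) = 2
G(10) = mex({0, 1, 2, 4, 5, 6}) = 3
G(11) = mex({0, 1, 2, 3, 5, 6}) = 4
G(12) = mex({0, 1, 2, 3, 4, 6}) = 5
G(13) = mex({0, 1, 2, 3, 4, 5}) = 6
G(14) = mex({1, 2, 3, 4, 5, 6}) = 0
Observe that G(7)..G(14) = 0, 1, 2, 3, 4, 5, 6, 0 repeats G(0)..G(7) = 0, 1, 2, 3, 4, 5, 6, 0.
For k >= max(S) = 8, G(k) is determined by the previous 8 values G(k-8)..G(k-1); a window of 8 consecutive values has recurred shifted by 7, so by induction G(k + 7) = G(k) for all k >= 0: the sequence is periodic from the start with period 7.
One period: G(0..6) = 0, 1, 2, 3, 4, 5, 6.
29 mod 7 = 1, so G(29) = G(1) = 1.

1


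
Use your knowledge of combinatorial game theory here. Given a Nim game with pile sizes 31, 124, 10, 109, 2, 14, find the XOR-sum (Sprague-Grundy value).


We need the XOR (exclusive or) of all pile sizes.
After XOR-ing pile 1 (size 31): 0 XOR 31 = 31
After XOR-ing pile 2 (size 124): 31 XOR 124 = 99
After XOR-ing pile 3 (size 10): 99 XOR 10 = 105
After XOR-ing pile 4 (size 109): 105 XOR 109 = 4
After XOR-ing pile 5 (size 2): 4 XOR 2 = 6
After XOR-ing pile 6 (size 14): 6 XOR 14 = 8
The Nim-value of this position is 8.

8


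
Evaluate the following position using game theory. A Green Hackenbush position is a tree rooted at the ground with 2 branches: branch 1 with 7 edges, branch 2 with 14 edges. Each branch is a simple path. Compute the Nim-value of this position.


The tree has 2 branches from the ground vertex.
In Green Hackenbush, the Nim-value of a simple path of length k is k.
Branch 1: length 7, Nim-value = 7
Branch 2: length 14, Nim-value = 14
Total Nim-value = XOR of all branch values:
0 XOR 7 = 7
7 XOR 14 = 9
Nim-value of the tree = 9

9
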